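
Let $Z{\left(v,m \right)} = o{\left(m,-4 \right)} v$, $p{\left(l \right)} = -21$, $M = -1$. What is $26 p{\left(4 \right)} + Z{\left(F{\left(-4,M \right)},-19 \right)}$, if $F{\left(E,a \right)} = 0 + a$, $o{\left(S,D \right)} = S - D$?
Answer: $-531$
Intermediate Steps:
$F{\left(E,a \right)} = a$
$Z{\left(v,m \right)} = v \left(4 + m\right)$ ($Z{\left(v,m \right)} = \left(m - -4\right) v = \left(m + 4\right) v = \left(4 + m\right) v = v \left(4 + m\right)$)
$26 p{\left(4 \right)} + Z{\left(F{\left(-4,M \right)},-19 \right)} = 26 \left(-21\right) - \left(4 - 19\right) = -546 - -15 = -546 + 15 = -531$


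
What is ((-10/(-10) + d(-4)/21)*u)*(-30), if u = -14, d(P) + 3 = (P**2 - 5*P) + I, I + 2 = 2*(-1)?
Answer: 1000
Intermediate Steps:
I = -4 (I = -2 + 2*(-1) = -2 - 2 = -4)
d(P) = -7 + P**2 - 5*P (d(P) = -3 + ((P**2 - 5*P) - 4) = -3 + (-4 + P**2 - 5*P) = -7 + P**2 - 5*P)
((-10/(-10) + d(-4)/21)*u)*(-30) = ((-10/(-10) + (-7 + (-4)**2 - 5*(-4))/21)*(-14))*(-30) = ((-10*(-1/10) + (-7 + 16 + 20)*(1/21))*(-14))*(-30) = ((1 + 29*(1/21))*(-14))*(-30) = ((1 + 29/21)*(-14))*(-30) = ((50/21)*(-14))*(-30) = -100/3*(-30) = 1000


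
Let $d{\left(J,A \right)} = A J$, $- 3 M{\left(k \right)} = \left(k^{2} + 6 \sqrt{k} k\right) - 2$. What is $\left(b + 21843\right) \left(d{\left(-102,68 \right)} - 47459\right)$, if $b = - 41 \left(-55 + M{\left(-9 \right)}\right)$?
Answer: $- \frac{4108617535}{3} + 120430530 i \approx -1.3695 \cdot 10^{9} + 1.2043 \cdot 10^{8} i$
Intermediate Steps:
$M{\left(k \right)} = \frac{2}{3} - 2 k^{\frac{3}{2}} - \frac{k^{2}}{3}$ ($M{\left(k \right)} = - \frac{\left(k^{2} + 6 \sqrt{k} k\right) - 2}{3} = - \frac{\left(k^{2} + 6 k^{\frac{3}{2}}\right) - 2}{3} = - \frac{-2 + k^{2} + 6 k^{\frac{3}{2}}}{3} = \frac{2}{3} - 2 k^{\frac{3}{2}} - \frac{k^{2}}{3}$)
$b = \frac{10004}{3} - 2214 i$ ($b = - 41 \left(-55 - \left(- \frac{2}{3} + 27 - 54 i\right)\right) = - 41 \left(-55 - \left(\frac{79}{3} + 2 \left(-27\right) i\right)\right) = - 41 \left(-55 + \left(\frac{2}{3} + 54 i - 27\right)\right) = - 41 \left(-55 - \left(\frac{79}{3} - 54 i\right)\right) = - 41 \left(- \frac{244}{3} + 54 i\right) = \frac{10004}{3} - 2214 i \approx 3334.7 - 2214.0 i$)
$\left(b + 21843\right) \left(d{\left(-102,68 \right)} - 47459\right) = \left(\left(\frac{10004}{3} - 2214 i\right) + 21843\right) \left(68 \left(-102\right) - 47459\right) = \left(\frac{75533}{3} - 2214 i\right) \left(-6936 - 47459\right) = \left(\frac{75533}{3} - 2214 i\right) \left(-54395\right) = - \frac{4108617535}{3} + 120430530 i$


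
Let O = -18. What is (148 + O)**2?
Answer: 16900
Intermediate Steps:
(148 + O)**2 = (148 - 18)**2 = 130**2 = 16900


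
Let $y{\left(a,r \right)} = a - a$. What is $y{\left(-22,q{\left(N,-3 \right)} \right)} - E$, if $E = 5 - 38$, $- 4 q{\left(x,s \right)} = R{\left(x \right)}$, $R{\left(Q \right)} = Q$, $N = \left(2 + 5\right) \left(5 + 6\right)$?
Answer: $33$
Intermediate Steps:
$N = 77$ ($N = 7 \cdot 11 = 77$)
$q{\left(x,s \right)} = - \frac{x}{4}$
$y{\left(a,r \right)} = 0$
$E = -33$
$y{\left(-22,q{\left(N,-3 \right)} \right)} - E = 0 - -33 = 0 + 33 = 33$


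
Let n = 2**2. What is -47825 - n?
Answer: -47829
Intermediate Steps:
n = 4
-47825 - n = -47825 - 1*4 = -47825 - 4 = -47829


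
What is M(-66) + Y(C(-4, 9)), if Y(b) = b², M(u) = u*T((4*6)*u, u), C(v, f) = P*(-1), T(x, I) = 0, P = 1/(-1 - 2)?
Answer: ⅑ ≈ 0.11111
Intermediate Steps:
P = -⅓ (P = 1/(-3) = -⅓ ≈ -0.33333)
C(v, f) = ⅓ (C(v, f) = -⅓*(-1) = ⅓)
M(u) = 0 (M(u) = u*0 = 0)
M(-66) + Y(C(-4, 9)) = 0 + (⅓)² = 0 + ⅑ = ⅑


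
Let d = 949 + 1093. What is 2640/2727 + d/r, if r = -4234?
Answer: 934871/1924353 ≈ 0.48581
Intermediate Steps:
d = 2042
2640/2727 + d/r = 2640/2727 + 2042/(-4234) = 2640*(1/2727) + 2042*(-1/4234) = 880/909 - 1021/2117 = 934871/1924353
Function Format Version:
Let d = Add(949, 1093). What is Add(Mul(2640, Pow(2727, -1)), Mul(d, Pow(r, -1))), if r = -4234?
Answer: Rational(934871, 1924353) ≈ 0.48581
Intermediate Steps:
d = 2042
Add(Mul(2640, Pow(2727, -1)), Mul(d, Pow(r, -1))) = Add(Mul(2640, Pow(2727, -1)), Mul(2042, Pow(-4234, -1))) = Add(Mul(2640, Rational(1, 2727)), Mul(2042, Rational(-1, 4234))) = Add(Rational(880, 909), Rational(-1021, 2117)) = Rational(934871, 1924353)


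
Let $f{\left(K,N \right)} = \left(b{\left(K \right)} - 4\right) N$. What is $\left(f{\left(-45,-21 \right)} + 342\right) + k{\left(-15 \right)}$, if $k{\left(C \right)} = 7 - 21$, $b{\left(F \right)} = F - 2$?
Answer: $1399$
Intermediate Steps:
$b{\left(F \right)} = -2 + F$
$f{\left(K,N \right)} = N \left(-6 + K\right)$ ($f{\left(K,N \right)} = \left(\left(-2 + K\right) - 4\right) N = \left(-6 + K\right) N = N \left(-6 + K\right)$)
$k{\left(C \right)} = -14$
$\left(f{\left(-45,-21 \right)} + 342\right) + k{\left(-15 \right)} = \left(- 21 \left(-6 - 45\right) + 342\right) - 14 = \left(\left(-21\right) \left(-51\right) + 342\right) - 14 = \left(1071 + 342\right) - 14 = 1413 - 14 = 1399$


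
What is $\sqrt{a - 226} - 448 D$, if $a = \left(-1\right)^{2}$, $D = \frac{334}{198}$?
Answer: $- \frac{74816}{99} + 15 i \approx -755.72 + 15.0 i$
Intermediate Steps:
$D = \frac{167}{99}$ ($D = 334 \cdot \frac{1}{198} = \frac{167}{99} \approx 1.6869$)
$a = 1$
$\sqrt{a - 226} - 448 D = \sqrt{1 - 226} - \frac{74816}{99} = \sqrt{-225} - \frac{74816}{99} = 15 i - \frac{74816}{99} = - \frac{74816}{99} + 15 i$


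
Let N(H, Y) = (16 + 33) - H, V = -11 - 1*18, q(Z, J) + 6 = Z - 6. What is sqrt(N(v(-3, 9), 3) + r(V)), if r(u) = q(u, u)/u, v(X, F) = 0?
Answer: sqrt(42398)/29 ≈ 7.1003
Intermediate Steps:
q(Z, J) = -12 + Z (q(Z, J) = -6 + (Z - 6) = -6 + (-6 + Z) = -12 + Z)
V = -29 (V = -11 - 18 = -29)
r(u) = (-12 + u)/u
N(H, Y) = 49 - H
sqrt(N(v(-3, 9), 3) + r(V)) = sqrt((49 - 1*0) + (-12 - 29)/(-29)) = sqrt((49 + 0) - 1/29*(-41)) = sqrt(49 + 41/29) = sqrt(1462/29) = sqrt(42398)/29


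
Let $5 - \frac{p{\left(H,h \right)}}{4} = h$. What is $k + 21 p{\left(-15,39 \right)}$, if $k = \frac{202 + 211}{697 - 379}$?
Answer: $- \frac{907795}{318} \approx -2854.7$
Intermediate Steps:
$p{\left(H,h \right)} = 20 - 4 h$
$k = \frac{413}{318} \approx 1.2987$
$k + 21 p{\left(-15,39 \right)} = \frac{413}{318} + 21 \left(20 - 156\right) = \frac{413}{318} + 21 \left(-136\right) = \frac{413}{318} - 2856 = - \frac{907795}{318}$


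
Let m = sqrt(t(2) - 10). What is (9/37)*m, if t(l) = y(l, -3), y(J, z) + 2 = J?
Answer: 9*I*sqrt(10)/37 ≈ 0.7692*I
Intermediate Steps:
y(J, z) = -2 + J
t(l) = -2 + l
m = I*sqrt(10) (m = sqrt((-2 + 2) - 10) = sqrt(0 - 10) = sqrt(-10) = I*sqrt(10) ≈ 3.1623*I)
(9/37)*m = (9/37)*(I*sqrt(10)) = ((1/37)*9)*(I*sqrt(10)) = 9*(I*sqrt(10))/37 = 9*I*sqrt(10)/37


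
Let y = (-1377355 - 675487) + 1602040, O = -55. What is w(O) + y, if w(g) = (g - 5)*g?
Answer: -447502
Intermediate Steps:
w(g) = g*(-5 + g) (w(g) = (-5 + g)*g = g*(-5 + g))
y = -450802 (y = -2052842 + 1602040 = -450802)
w(O) + y = -55*(-5 - 55) - 450802 = -55*(-60) - 450802 = 3300 - 450802 = -447502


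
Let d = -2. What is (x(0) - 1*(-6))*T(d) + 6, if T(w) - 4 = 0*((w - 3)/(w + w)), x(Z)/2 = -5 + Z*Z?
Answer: -10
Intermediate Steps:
x(Z) = -10 + 2*Z² (x(Z) = 2*(-5 + Z*Z) = 2*(-5 + Z²) = -10 + 2*Z²)
T(w) = 4 (T(w) = 4 + 0*((w - 3)/(w + w)) = 4 + 0*((-3 + w)/((2*w))) = 4 + 0*((-3 + w)*(1/(2*w))) = 4 + 0*((-3 + w)/(2*w)) = 4 + 0 = 4)
(x(0) - 1*(-6))*T(d) + 6 = ((-10 + 2*0²) - 1*(-6))*4 + 6 = ((-10 + 2*0) + 6)*4 + 6 = ((-10 + 0) + 6)*4 + 6 = (-10 + 6)*4 + 6 = -4*4 + 6 = -16 + 6 = -10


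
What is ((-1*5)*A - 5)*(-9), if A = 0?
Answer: 45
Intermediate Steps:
((-1*5)*A - 5)*(-9) = (-1*5*0 - 5)*(-9) = (-5*0 - 5)*(-9) = (0 - 5)*(-9) = -5*(-9) = 45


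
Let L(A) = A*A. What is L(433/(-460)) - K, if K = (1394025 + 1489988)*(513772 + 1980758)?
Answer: -1522304770384936511/211600 ≈ -7.1943e+12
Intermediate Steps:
L(A) = A**2
K = 7194256948890 (K = 2884013*2494530 = 7194256948890)
L(433/(-460)) - K = (433/(-460))**2 - 1*7194256948890 = (433*(-1/460))**2 - 7194256948890 = (-433/460)**2 - 7194256948890 = 187489/211600 - 7194256948890 = -1522304770384936511/211600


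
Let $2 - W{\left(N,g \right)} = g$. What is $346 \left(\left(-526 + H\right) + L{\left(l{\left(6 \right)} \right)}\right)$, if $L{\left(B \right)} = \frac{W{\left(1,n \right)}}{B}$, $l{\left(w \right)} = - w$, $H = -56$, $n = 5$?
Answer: $-201199$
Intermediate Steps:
$W{\left(N,g \right)} = 2 - g$
$L{\left(B \right)} = - \frac{3}{B}$ ($L{\left(B \right)} = \frac{2 - 5}{B} = - \frac{3}{B}$)
$346 \left(\left(-526 + H\right) + L{\left(l{\left(6 \right)} \right)}\right) = 346 \left(\left(-526 - 56\right) - \frac{3}{\left(-1\right) 6}\right) = 346 \left(-582 - \frac{3}{-6}\right) = 346 \left(-582 - - \frac{1}{2}\right) = 346 \left(-582 + \frac{1}{2}\right) = 346 \left(- \frac{1163}{2}\right) = -201199$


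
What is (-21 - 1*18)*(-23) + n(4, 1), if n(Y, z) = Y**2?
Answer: 913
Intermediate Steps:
(-21 - 1*18)*(-23) + n(4, 1) = (-21 - 1*18)*(-23) + 4**2 = (-21 - 18)*(-23) + 16 = -39*(-23) + 16 = 897 + 16 = 913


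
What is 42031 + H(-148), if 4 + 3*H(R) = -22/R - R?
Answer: 9341549/222 ≈ 42079.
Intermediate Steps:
H(R) = -4/3 - 22/(3*R) - R/3 (H(R) = -4/3 + (-22/R - R)/3 = -4/3 + (-R - 22/R)/3 = -4/3 + (-22/(3*R) - R/3) = -4/3 - 22/(3*R) - R/3)
42031 + H(-148) = 42031 + (⅓)*(-22 - 1*(-148)*(4 - 148))/(-148) = 42031 + (⅓)*(-1/148)*(-22 - 1*(-148)*(-144)) = 42031 + (⅓)*(-1/148)*(-22 - 21312) = 42031 + (⅓)*(-1/148)*(-21334) = 42031 + 10667/222 = 9341549/222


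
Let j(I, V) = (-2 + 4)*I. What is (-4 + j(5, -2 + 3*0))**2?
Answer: 36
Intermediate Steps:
j(I, V) = 2*I
(-4 + j(5, -2 + 3*0))**2 = (-4 + 2*5)**2 = (-4 + 10)**2 = 6**2 = 36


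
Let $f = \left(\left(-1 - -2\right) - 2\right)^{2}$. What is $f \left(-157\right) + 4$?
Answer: $-153$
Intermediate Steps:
$f = 1$ ($f = \left(\left(-1 + 2\right) - 2\right)^{2} = \left(1 - 2\right)^{2} = \left(-1\right)^{2} = 1$)
$f \left(-157\right) + 4 = 1 \left(-157\right) + 4 = -157 + 4 = -153$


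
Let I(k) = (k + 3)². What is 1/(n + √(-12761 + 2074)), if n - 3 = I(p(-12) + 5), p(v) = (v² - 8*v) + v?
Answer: 55699/3102389288 - I*√10687/3102389288 ≈ 1.7954e-5 - 3.3322e-8*I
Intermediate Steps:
p(v) = v² - 7*v
I(k) = (3 + k)²
n = 55699 (n = 3 + (3 + (-12*(-7 - 12) + 5))² = 3 + (3 + (-12*(-19) + 5))² = 3 + (3 + (228 + 5))² = 3 + (3 + 233)² = 3 + 236² = 3 + 55696 = 55699)
1/(n + √(-12761 + 2074)) = 1/(55699 + √(-12761 + 2074)) = 1/(55699 + √(-10687)) = 1/(55699 + I*√10687)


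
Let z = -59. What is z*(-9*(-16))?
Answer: -8496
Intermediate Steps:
z*(-9*(-16)) = -(-531)*(-16) = -59*144 = -8496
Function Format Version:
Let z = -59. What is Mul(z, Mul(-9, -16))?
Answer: -8496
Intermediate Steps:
Mul(z, Mul(-9, -16)) = Mul(-59, Mul(-9, -16)) = Mul(-59, 144) = -8496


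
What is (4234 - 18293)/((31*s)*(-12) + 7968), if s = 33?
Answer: 14059/4308 ≈ 3.2635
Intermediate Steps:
(4234 - 18293)/((31*s)*(-12) + 7968) = (4234 - 18293)/((31*33)*(-12) + 7968) = -14059/(1023*(-12) + 7968) = -14059/(-12276 + 7968) = -14059/(-4308) = -14059*(-1/4308) = 14059/4308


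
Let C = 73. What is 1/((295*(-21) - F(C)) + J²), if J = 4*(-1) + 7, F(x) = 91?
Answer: -1/6277 ≈ -0.00015931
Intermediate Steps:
J = 3 (J = -4 + 7 = 3)
1/((295*(-21) - F(C)) + J²) = 1/((295*(-21) - 1*91) + 3²) = 1/((-6195 - 91) + 9) = 1/(-6286 + 9) = 1/(-6277) = -1/6277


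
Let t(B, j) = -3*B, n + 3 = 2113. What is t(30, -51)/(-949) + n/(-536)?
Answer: -977075/254332 ≈ -3.8417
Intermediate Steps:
n = 2110 (n = -3 + 2113 = 2110)
t(30, -51)/(-949) + n/(-536) = -3*30/(-949) + 2110/(-536) = -90*(-1/949) + 2110*(-1/536) = 90/949 - 1055/268 = -977075/254332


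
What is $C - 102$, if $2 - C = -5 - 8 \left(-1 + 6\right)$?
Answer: $-55$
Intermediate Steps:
$C = 47$ ($C = 2 - \left(-5 - 8 \left(-1 + 6\right)\right) = 2 - \left(-5 - 40\right) = 2 - -45 = 2 + 45 = 47$)
$C - 102 = 47 - 102 = -55$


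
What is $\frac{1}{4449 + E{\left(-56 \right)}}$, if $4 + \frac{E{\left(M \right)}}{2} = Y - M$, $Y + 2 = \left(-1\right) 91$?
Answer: $\frac{1}{4367} \approx 0.00022899$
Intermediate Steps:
$Y = -93$ ($Y = -2 - 91 = -93$)
$E{\left(M \right)} = -194 - 2 M$ ($E{\left(M \right)} = -8 + 2 \left(-93 - M\right) = -8 - \left(186 + 2 M\right) = -194 - 2 M$)
$\frac{1}{4449 + E{\left(-56 \right)}} = \frac{1}{4449 - 82} = \frac{1}{4367}$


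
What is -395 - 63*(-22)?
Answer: 991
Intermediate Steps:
-395 - 63*(-22) = -395 + 1386 = 991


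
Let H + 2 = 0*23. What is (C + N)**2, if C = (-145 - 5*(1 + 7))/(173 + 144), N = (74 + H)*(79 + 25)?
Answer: 5633554467121/100489 ≈ 5.6061e+7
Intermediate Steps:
H = -2 (H = -2 + 0*23 = -2 + 0 = -2)
N = 7488 (N = (74 - 2)*(79 + 25) = 72*104 = 7488)
C = -185/317 (C = (-145 - 5*8)/317 = (-145 - 40)*(1/317) = -185*1/317 = -185/317 ≈ -0.58360)
(C + N)**2 = (-185/317 + 7488)**2 = (2373511/317)**2 = 5633554467121/100489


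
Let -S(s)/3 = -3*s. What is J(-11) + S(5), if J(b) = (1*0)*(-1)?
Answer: 45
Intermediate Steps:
S(s) = 9*s (S(s) = -(-9)*s = 9*s)
J(b) = 0 (J(b) = 0*(-1) = 0)
J(-11) + S(5) = 0 + 9*5 = 0 + 45 = 45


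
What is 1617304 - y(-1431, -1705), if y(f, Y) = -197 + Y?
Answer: 1619206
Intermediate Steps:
1617304 - y(-1431, -1705) = 1617304 - (-197 - 1705) = 1617304 - 1*(-1902) = 1617304 + 1902 = 1619206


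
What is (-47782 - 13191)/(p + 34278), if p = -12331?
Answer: -60973/21947 ≈ -2.7782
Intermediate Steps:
(-47782 - 13191)/(p + 34278) = (-47782 - 13191)/(-12331 + 34278) = -60973/21947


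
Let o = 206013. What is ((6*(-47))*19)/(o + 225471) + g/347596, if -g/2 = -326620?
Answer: 11666674533/6249254686 ≈ 1.8669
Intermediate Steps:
g = 653240 (g = -2*(-326620) = 653240)
((6*(-47))*19)/(o + 225471) + g/347596 = ((6*(-47))*19)/(206013 + 225471) + 653240/347596 = -282*19/431484 + 653240*(1/347596) = -5358*1/431484 + 163310/86899 = -893/71914 + 163310/86899 = 11666674533/6249254686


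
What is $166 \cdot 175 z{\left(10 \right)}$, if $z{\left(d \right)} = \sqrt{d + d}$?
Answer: $58100 \sqrt{5} \approx 1.2992 \cdot 10^{5}$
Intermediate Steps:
$z{\left(d \right)} = \sqrt{2} \sqrt{d}$ ($z{\left(d \right)} = \sqrt{2 d} = \sqrt{2} \sqrt{d}$)
$166 \cdot 175 z{\left(10 \right)} = 166 \cdot 175 \sqrt{2} \sqrt{10} = 29050 \cdot 2 \sqrt{5} = 58100 \sqrt{5}$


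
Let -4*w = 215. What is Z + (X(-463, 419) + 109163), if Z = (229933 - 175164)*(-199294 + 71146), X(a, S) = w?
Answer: -28073714811/4 ≈ -7.0184e+9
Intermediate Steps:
w = -215/4 (w = -¼*215 = -215/4 ≈ -53.750)
X(a, S) = -215/4
Z = -7018537812 (Z = 54769*(-128148) = -7018537812)
Z + (X(-463, 419) + 109163) = -7018537812 + (-215/4 + 109163) = -7018537812 + 436437/4 = -28073714811/4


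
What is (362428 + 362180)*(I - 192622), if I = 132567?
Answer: -43516333440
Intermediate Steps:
(362428 + 362180)*(I - 192622) = (362428 + 362180)*(132567 - 192622) = 724608*(-60055) = -43516333440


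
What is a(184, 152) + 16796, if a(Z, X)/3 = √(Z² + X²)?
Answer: 16796 + 24*√890 ≈ 17512.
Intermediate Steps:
a(Z, X) = 3*√(X² + Z²) (a(Z, X) = 3*√(Z² + X²) = 3*√(X² + Z²))
a(184, 152) + 16796 = 3*√(152² + 184²) + 16796 = 3*√(23104 + 33856) + 16796 = 3*√56960 + 16796 = 3*(8*√890) + 16796 = 24*√890 + 16796 = 16796 + 24*√890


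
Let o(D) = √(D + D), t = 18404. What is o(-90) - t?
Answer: -18404 + 6*I*√5 ≈ -18404.0 + 13.416*I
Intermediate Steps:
o(D) = √2*√D (o(D) = √(2*D) = √2*√D)
o(-90) - t = √2*√(-90) - 1*18404 = √2*(3*I*√10) - 18404 = 6*I*√5 - 18404 = -18404 + 6*I*√5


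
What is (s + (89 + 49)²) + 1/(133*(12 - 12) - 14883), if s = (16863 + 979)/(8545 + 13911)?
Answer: 3182505594271/167106324 ≈ 19045.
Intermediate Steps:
s = 8921/11228 (s = 17842/22456 = 17842*(1/22456) = 8921/11228 ≈ 0.79453)
(s + (89 + 49)²) + 1/(133*(12 - 12) - 14883) = (8921/11228 + (89 + 49)²) + 1/(133*(12 - 12) - 14883) = (8921/11228 + 138²) + 1/(133*0 - 14883) = (8921/11228 + 19044) + 1/(0 - 14883) = 213834953/11228 + 1/(-14883) = 213834953/11228 - 1/14883 = 3182505594271/167106324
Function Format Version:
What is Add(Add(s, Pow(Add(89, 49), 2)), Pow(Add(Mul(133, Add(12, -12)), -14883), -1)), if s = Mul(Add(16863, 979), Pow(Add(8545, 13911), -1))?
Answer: Rational(3182505594271, 167106324) ≈ 19045.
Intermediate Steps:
s = Rational(8921, 11228) (s = Mul(17842, Pow(22456, -1)) = Mul(17842, Rational(1, 22456)) = Rational(8921, 11228) ≈ 0.79453)
Add(Add(s, Pow(Add(89, 49), 2)), Pow(Add(Mul(133, Add(12, -12)), -14883), -1)) = Add(Add(Rational(8921, 11228), Pow(Add(89, 49), 2)), Pow(Add(Mul(133, Add(12, -12)), -14883), -1)) = Add(Add(Rational(8921, 11228), Pow(138, 2)), Pow(Add(Mul(133, 0), -14883), -1)) = Add(Add(Rational(8921, 11228), 19044), Pow(Add(0, -14883), -1)) = Add(Rational(213834953, 11228), Pow(-14883, -1)) = Add(Rational(213834953, 11228), Rational(-1, 14883)) = Rational(3182505594271, 167106324)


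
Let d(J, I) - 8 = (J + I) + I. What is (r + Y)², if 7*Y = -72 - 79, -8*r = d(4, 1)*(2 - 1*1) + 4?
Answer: 444889/784 ≈ 567.46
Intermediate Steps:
d(J, I) = 8 + J + 2*I (d(J, I) = 8 + ((J + I) + I) = 8 + ((I + J) + I) = 8 + (J + 2*I) = 8 + J + 2*I)
r = -9/4 (r = -((8 + 4 + 2*1)*(2 - 1*1) + 4)/8 = -((8 + 4 + 2)*(2 - 1) + 4)/8 = -(14*1 + 4)/8 = -(14 + 4)/8 = -⅛*18 = -9/4 ≈ -2.2500)
Y = -151/7 (Y = (-72 - 79)/7 = (⅐)*(-151) = -151/7 ≈ -21.571)
(r + Y)² = (-9/4 - 151/7)² = (-667/28)² = 444889/784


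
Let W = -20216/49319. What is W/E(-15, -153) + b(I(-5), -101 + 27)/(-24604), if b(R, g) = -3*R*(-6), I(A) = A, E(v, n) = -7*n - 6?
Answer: 2114915843/646159289970 ≈ 0.0032731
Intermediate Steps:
E(v, n) = -6 - 7*n
W = -20216/49319 (W = -20216*1/49319 = -20216/49319 ≈ -0.40990)
b(R, g) = 18*R
W/E(-15, -153) + b(I(-5), -101 + 27)/(-24604) = -20216/(49319*(-6 - 7*(-153))) + (18*(-5))/(-24604) = -20216/(49319*(-6 + 1071)) - 90*(-1/24604) = -20216/49319/1065 + 45/12302 = -20216/49319*1/1065 + 45/12302 = -20216/52524735 + 45/12302 = 2114915843/646159289970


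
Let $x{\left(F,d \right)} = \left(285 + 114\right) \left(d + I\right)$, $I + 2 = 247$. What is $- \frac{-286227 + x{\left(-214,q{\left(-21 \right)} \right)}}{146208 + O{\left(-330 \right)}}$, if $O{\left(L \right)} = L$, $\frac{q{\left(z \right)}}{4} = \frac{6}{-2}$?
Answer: $\frac{32210}{24313} \approx 1.3248$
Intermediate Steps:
$q{\left(z \right)} = -12$ ($q{\left(z \right)} = 4 \frac{6}{-2} = 4 \cdot 6 \left(- \frac{1}{2}\right) = 4 \left(-3\right) = -12$)
$I = 245$ ($I = -2 + 247 = 245$)
$x{\left(F,d \right)} = 97755 + 399 d$ ($x{\left(F,d \right)} = \left(285 + 114\right) \left(d + 245\right) = 399 \left(245 + d\right) = 97755 + 399 d$)
$- \frac{-286227 + x{\left(-214,q{\left(-21 \right)} \right)}}{146208 + O{\left(-330 \right)}} = - \frac{-286227 + \left(97755 + 399 \left(-12\right)\right)}{146208 - 330} = - \frac{-286227 + \left(97755 - 4788\right)}{145878} = - \frac{-286227 + 92967}{145878} = - \frac{-193260}{145878} = \left(-1\right) \left(- \frac{32210}{24313}\right) = \frac{32210}{24313}$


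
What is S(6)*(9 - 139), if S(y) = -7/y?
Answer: 455/3 ≈ 151.67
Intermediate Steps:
S(6)*(9 - 139) = (-7/6)*(9 - 139) = -7*1/6*(-130) = -7/6*(-130) = 455/3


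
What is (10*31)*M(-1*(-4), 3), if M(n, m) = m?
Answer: 930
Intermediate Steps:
(10*31)*M(-1*(-4), 3) = (10*31)*3 = 310*3 = 930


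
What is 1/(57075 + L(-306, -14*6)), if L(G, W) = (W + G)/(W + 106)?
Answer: 11/627630 ≈ 1.7526e-5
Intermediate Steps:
L(G, W) = (G + W)/(106 + W)
1/(57075 + L(-306, -14*6)) = 1/(57075 + (-306 - 14*6)/(106 - 14*6)) = 1/(57075 + (-306 - 84)/(106 - 84)) = 1/(57075 - 390/22) = 1/(57075 + (1/22)*(-390)) = 1/(57075 - 195/11) = 1/(627630/11) = 11/627630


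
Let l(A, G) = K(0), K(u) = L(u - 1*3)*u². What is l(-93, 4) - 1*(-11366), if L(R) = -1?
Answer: 11366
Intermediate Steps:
K(u) = -u²
l(A, G) = 0 (l(A, G) = -1*0² = -1*0 = 0)
l(-93, 4) - 1*(-11366) = 0 - 1*(-11366) = 0 + 11366 = 11366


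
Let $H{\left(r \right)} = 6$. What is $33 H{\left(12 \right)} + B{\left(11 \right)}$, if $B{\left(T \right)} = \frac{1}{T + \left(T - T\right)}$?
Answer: $\frac{2179}{11} \approx 198.09$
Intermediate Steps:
$B{\left(T \right)} = \frac{1}{T}$ ($B{\left(T \right)} = \frac{1}{T + 0} = \frac{1}{T}$)
$33 H{\left(12 \right)} + B{\left(11 \right)} = 33 \cdot 6 + \frac{1}{11} = 198 + \frac{1}{11} = \frac{2179}{11}$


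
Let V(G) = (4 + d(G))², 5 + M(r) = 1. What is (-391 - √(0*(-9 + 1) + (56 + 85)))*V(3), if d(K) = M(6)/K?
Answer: -25024/9 - 64*√141/9 ≈ -2864.9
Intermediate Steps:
M(r) = -4 (M(r) = -5 + 1 = -4)
d(K) = -4/K
V(G) = (4 - 4/G)²
(-391 - √(0*(-9 + 1) + (56 + 85)))*V(3) = (-391 - √(0*(-9 + 1) + (56 + 85)))*(16*(-1 + 3)²/3²) = (-391 - √(0*(-8) + 141))*(16*(⅑)*2²) = (-391 - √(0 + 141))*(16*(⅑)*4) = (-391 - √141)*(64/9) = -25024/9 - 64*√141/9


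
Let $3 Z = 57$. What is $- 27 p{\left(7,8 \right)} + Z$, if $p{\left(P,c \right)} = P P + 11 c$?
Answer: $-3680$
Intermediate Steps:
$Z = 19$ ($Z = \frac{1}{3} \cdot 57 = 19$)
$p{\left(P,c \right)} = P^{2} + 11 c$
$- 27 p{\left(7,8 \right)} + Z = - 27 \left(7^{2} + 11 \cdot 8\right) + 19 = - 27 \left(49 + 88\right) + 19 = \left(-27\right) 137 + 19 = -3699 + 19 = -3680$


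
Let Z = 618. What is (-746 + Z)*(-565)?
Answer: 72320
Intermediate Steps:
(-746 + Z)*(-565) = (-746 + 618)*(-565) = -128*(-565) = 72320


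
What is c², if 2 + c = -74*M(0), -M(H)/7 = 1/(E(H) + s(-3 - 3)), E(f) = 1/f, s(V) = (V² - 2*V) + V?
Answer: 4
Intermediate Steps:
s(V) = V² - V
M(H) = -7/(42 + 1/H) (M(H) = -7/(1/H + (-3 - 3)*(-1 + (-3 - 3))) = -7/(1/H - 6*(-1 - 6)) = -7/(1/H - 6*(-7)) = -7/(1/H + 42) = -7/(42 + 1/H))
c = -2 (c = -2 - 518*0/(-1 - 42*0) = -2 - 518*0/(-1 + 0) = -2 - 518*0/(-1) = -2 - 518*0*(-1) = -2 - 74*0 = -2 + 0 = -2)
c² = (-2)² = 4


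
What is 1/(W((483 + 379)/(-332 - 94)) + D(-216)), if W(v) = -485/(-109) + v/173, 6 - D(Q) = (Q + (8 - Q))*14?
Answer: -4016541/407928560 ≈ -0.0098462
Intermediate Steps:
D(Q) = -106 (D(Q) = 6 - (Q + (8 - Q))*14 = 6 - 8*14 = 6 - 1*112 = 6 - 112 = -106)
W(v) = 485/109 + v/173 (W(v) = -485*(-1/109) + v*(1/173) = 485/109 + v/173)
1/(W((483 + 379)/(-332 - 94)) + D(-216)) = 1/((485/109 + ((483 + 379)/(-332 - 94))/173) - 106) = 1/((485/109 + (862/(-426))/173) - 106) = 1/((485/109 + (862*(-1/426))/173) - 106) = 1/((485/109 + (1/173)*(-431/213)) - 106) = 1/((485/109 - 431/36849) - 106) = 1/(17824786/4016541 - 106) = 1/(-407928560/4016541) = -4016541/407928560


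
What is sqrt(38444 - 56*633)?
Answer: 2*sqrt(749) ≈ 54.736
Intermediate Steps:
sqrt(38444 - 56*633) = sqrt(38444 - 35448) = sqrt(2996) = 2*sqrt(749)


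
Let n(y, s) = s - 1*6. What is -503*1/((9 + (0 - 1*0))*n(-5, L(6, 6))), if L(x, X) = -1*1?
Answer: 503/63 ≈ 7.9841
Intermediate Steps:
L(x, X) = -1
n(y, s) = -6 + s (n(y, s) = s - 6 = -6 + s)
-503*1/((9 + (0 - 1*0))*n(-5, L(6, 6))) = -503*1/((-6 - 1)*(9 + (0 - 1*0))) = -503*(-1/(7*(9 + (0 + 0)))) = -503*(-1/(7*(9 + 0))) = -503/(9*(-7)) = -503/(-63) = -503*(-1/63) = 503/63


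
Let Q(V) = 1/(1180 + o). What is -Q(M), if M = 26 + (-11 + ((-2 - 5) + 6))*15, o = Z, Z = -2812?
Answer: 1/1632 ≈ 0.00061275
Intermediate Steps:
o = -2812
M = -154 (M = 26 + (-11 + (-7 + 6))*15 = 26 + (-11 - 1)*15 = 26 - 12*15 = 26 - 180 = -154)
Q(V) = -1/1632 (Q(V) = 1/(1180 - 2812) = 1/(-1632) = -1/1632)
-Q(M) = -1*(-1/1632) = 1/1632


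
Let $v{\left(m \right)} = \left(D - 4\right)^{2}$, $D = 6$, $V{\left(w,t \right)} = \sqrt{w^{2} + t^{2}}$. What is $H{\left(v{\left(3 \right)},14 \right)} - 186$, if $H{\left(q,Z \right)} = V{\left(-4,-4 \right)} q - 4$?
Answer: $-190 + 16 \sqrt{2} \approx -167.37$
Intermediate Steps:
$V{\left(w,t \right)} = \sqrt{t^{2} + w^{2}}$
$v{\left(m \right)} = 4$ ($v{\left(m \right)} = \left(6 - 4\right)^{2} = 2^{2} = 4$)
$H{\left(q,Z \right)} = -4 + 4 q \sqrt{2}$ ($H{\left(q,Z \right)} = \sqrt{\left(-4\right)^{2} + \left(-4\right)^{2}} q - 4 = \sqrt{16 + 16} q - 4 = \sqrt{32} q - 4 = 4 \sqrt{2} q - 4 = 4 q \sqrt{2} - 4 = -4 + 4 q \sqrt{2}$)
$H{\left(v{\left(3 \right)},14 \right)} - 186 = \left(-4 + 4 \cdot 4 \sqrt{2}\right) - 186 = \left(-4 + 16 \sqrt{2}\right) - 186 = -190 + 16 \sqrt{2}$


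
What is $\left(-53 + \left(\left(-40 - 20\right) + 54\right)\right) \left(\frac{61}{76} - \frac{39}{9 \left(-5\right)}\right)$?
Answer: $- \frac{112277}{1140} \approx -98.489$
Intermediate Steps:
$\left(-53 + \left(\left(-40 - 20\right) + 54\right)\right) \left(\frac{61}{76} - \frac{39}{9 \left(-5\right)}\right) = \left(-53 + \left(-60 + 54\right)\right) \left(61 \cdot \frac{1}{76} - \frac{39}{-45}\right) = \left(-53 - 6\right) \left(\frac{61}{76} - - \frac{13}{15}\right) = - 59 \left(\frac{61}{76} + \frac{13}{15}\right) = \left(-59\right) \frac{1903}{1140} = - \frac{112277}{1140}$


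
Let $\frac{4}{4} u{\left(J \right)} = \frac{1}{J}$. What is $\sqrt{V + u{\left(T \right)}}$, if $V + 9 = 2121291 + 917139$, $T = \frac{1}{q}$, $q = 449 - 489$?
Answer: $\sqrt{3038381} \approx 1743.1$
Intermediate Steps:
$q = -40$
$T = - \frac{1}{40}$ ($T = \frac{1}{-40} = - \frac{1}{40} \approx -0.025$)
$V = 3038421$ ($V = -9 + \left(2121291 + 917139\right) = -9 + 3038430 = 3038421$)
$u{\left(J \right)} = \frac{1}{J}$
$\sqrt{V + u{\left(T \right)}} = \sqrt{3038421 + \frac{1}{- \frac{1}{40}}} = \sqrt{3038421 - 40} = \sqrt{3038381}$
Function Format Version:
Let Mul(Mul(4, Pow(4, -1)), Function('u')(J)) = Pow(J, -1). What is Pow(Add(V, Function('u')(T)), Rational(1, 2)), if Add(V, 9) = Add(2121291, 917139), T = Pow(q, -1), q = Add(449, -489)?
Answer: Pow(3038381, Rational(1, 2)) ≈ 1743.1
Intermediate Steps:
q = -40
T = Rational(-1, 40) (T = Pow(-40, -1) = Rational(-1, 40) ≈ -0.025000)
V = 3038421 (V = Add(-9, Add(2121291, 917139)) = Add(-9, 3038430) = 3038421)
Function('u')(J) = Pow(J, -1)
Pow(Add(V, Function('u')(T)), Rational(1, 2)) = Pow(Add(3038421, Pow(Rational(-1, 40), -1)), Rational(1, 2)) = Pow(Add(3038421, -40), Rational(1, 2)) = Pow(3038381, Rational(1, 2))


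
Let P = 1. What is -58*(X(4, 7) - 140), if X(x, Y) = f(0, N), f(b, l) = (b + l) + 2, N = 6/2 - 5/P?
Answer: 8120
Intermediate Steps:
N = -2 (N = 6/2 - 5/1 = 6*(½) - 5*1 = 3 - 5 = -2)
f(b, l) = 2 + b + l
X(x, Y) = 0 (X(x, Y) = 2 + 0 - 2 = 0)
-58*(X(4, 7) - 140) = -58*(0 - 140) = -58*(-140) = 8120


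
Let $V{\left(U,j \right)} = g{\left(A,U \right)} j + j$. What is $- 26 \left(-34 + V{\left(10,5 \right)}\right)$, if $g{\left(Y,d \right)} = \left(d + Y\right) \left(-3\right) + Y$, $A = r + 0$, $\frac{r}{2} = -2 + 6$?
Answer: $6734$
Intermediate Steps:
$r = 8$ ($r = 2 \left(-2 + 6\right) = 2 \cdot 4 = 8$)
$A = 8$ ($A = 8 + 0 = 8$)
$g{\left(Y,d \right)} = - 3 d - 2 Y$ ($g{\left(Y,d \right)} = \left(Y + d\right) \left(-3\right) + Y = \left(- 3 Y - 3 d\right) + Y = - 3 d - 2 Y$)
$V{\left(U,j \right)} = j + j \left(-16 - 3 U\right)$ ($V{\left(U,j \right)} = \left(- 3 U - 16\right) j + j = \left(-16 - 3 U\right) j + j = j \left(-16 - 3 U\right) + j = j + j \left(-16 - 3 U\right)$)
$- 26 \left(-34 + V{\left(10,5 \right)}\right) = - 26 \left(-34 - 15 \left(5 + 10\right)\right) = - 26 \left(-34 - 15 \cdot 15\right) = - 26 \left(-34 - 225\right) = \left(-26\right) \left(-259\right) = 6734$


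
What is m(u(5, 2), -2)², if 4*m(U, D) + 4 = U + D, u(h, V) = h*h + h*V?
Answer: 841/16 ≈ 52.563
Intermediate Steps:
u(h, V) = h² + V*h
m(U, D) = -1 + D/4 + U/4 (m(U, D) = -1 + (U + D)/4 = -1 + (D + U)/4 = -1 + (D/4 + U/4) = -1 + D/4 + U/4)
m(u(5, 2), -2)² = (-1 + (¼)*(-2) + (5*(2 + 5))/4)² = (-1 - ½ + (5*7)/4)² = (-1 - ½ + (¼)*35)² = (-1 - ½ + 35/4)² = (29/4)² = 841/16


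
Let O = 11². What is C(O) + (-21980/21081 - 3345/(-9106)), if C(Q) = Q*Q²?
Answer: 340075072743811/191963586 ≈ 1.7716e+6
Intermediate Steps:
O = 121
C(Q) = Q³
C(O) + (-21980/21081 - 3345/(-9106)) = 121³ + (-21980/21081 - 3345/(-9106)) = 1771561 + (-21980*1/21081 - 3345*(-1/9106)) = 1771561 + (-21980/21081 + 3345/9106) = 1771561 - 129633935/191963586 = 340075072743811/191963586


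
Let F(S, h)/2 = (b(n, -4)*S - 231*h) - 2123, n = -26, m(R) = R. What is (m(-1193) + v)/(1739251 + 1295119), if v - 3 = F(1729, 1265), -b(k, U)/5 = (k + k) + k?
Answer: 379377/1517185 ≈ 0.25005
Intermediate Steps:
b(k, U) = -15*k (b(k, U) = -5*((k + k) + k) = -5*(2*k + k) = -15*k)
F(S, h) = -4246 - 462*h + 780*S (F(S, h) = 2*(((-15*(-26))*S - 231*h) - 2123) = 2*((390*S - 231*h) - 2123) = 2*((-231*h + 390*S) - 2123) = 2*(-2123 - 231*h + 390*S) = -4246 - 462*h + 780*S)
v = 759947 (v = 3 + (-4246 - 462*1265 + 780*1729) = 3 + (-4246 - 584430 + 1348620) = 3 + 759944 = 759947)
(m(-1193) + v)/(1739251 + 1295119) = (-1193 + 759947)/(1739251 + 1295119) = 758754/3034370 = 758754*(1/3034370) = 379377/1517185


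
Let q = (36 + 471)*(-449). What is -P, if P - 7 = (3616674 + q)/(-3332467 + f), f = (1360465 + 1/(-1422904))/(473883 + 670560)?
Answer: -10822687216436483941/1808898569017869355 ≈ -5.9830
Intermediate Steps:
f = 645270363453/542810840824 (f = (1360465 - 1/1422904)/1144443 = (1935811090359/1422904)*(1/1144443) = 645270363453/542810840824 ≈ 1.1888)
q = -227643 (q = 507*(-449) = -227643)
P = 10822687216436483941/1808898569017869355 (P = 7 + (3616674 - 227643)/(-3332467 + 645270363453/542810840824) = 7 + 3389031/(-1808898569017869355/542810840824) = 7 + 3389031*(-542810840824/1808898569017869355) = 7 - 1839602766688601544/1808898569017869355 = 10822687216436483941/1808898569017869355 ≈ 5.9830)
-P = -1*10822687216436483941/1808898569017869355 = -10822687216436483941/1808898569017869355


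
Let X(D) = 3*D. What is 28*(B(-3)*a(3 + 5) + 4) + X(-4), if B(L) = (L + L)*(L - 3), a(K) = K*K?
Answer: 64612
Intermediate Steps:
a(K) = K²
B(L) = 2*L*(-3 + L) (B(L) = (2*L)*(-3 + L) = 2*L*(-3 + L))
28*(B(-3)*a(3 + 5) + 4) + X(-4) = 28*((2*(-3)*(-3 - 3))*(3 + 5)² + 4) + 3*(-4) = 28*((2*(-3)*(-6))*8² + 4) - 12 = 28*(36*64 + 4) - 12 = 28*(2304 + 4) - 12 = 28*2308 - 12 = 64624 - 12 = 64612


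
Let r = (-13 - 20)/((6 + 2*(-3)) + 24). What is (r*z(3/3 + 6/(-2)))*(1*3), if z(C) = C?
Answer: 33/4 ≈ 8.2500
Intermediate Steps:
r = -11/8 (r = -33/((6 - 6) + 24) = -33/(0 + 24) = -33/24 = -33*1/24 = -11/8 ≈ -1.3750)
(r*z(3/3 + 6/(-2)))*(1*3) = (-11*(3/3 + 6/(-2))/8)*(1*3) = -11*(3*(1/3) + 6*(-1/2))/8*3 = -11*(1 - 3)/8*3 = -11/8*(-2)*3 = (11/4)*3 = 33/4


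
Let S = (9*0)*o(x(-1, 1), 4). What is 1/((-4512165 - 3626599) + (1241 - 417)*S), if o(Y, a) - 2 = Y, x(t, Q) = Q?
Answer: -1/8138764 ≈ -1.2287e-7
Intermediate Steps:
o(Y, a) = 2 + Y
S = 0 (S = (9*0)*(2 + 1) = 0*3 = 0)
1/((-4512165 - 3626599) + (1241 - 417)*S) = 1/((-4512165 - 3626599) + (1241 - 417)*0) = 1/(-8138764 + 824*0) = 1/(-8138764 + 0) = 1/(-8138764) = -1/8138764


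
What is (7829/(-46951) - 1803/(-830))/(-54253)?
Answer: -78154583/2114203060490 ≈ -3.6966e-5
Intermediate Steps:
(7829/(-46951) - 1803/(-830))/(-54253) = (7829*(-1/46951) - 1803*(-1/830))*(-1/54253) = (-7829/46951 + 1803/830)*(-1/54253) = (78154583/38969330)*(-1/54253) = -78154583/2114203060490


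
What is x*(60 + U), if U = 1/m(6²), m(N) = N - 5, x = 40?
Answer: 74440/31 ≈ 2401.3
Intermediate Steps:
m(N) = -5 + N
U = 1/31 (U = 1/(-5 + 6²) = 1/(-5 + 36) = 1/31 ≈ 0.032258)
x*(60 + U) = 40*(60 + 1/31) = 40*(1861/31) = 74440/31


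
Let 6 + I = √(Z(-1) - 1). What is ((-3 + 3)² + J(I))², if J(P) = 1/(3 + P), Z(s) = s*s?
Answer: ⅑ ≈ 0.11111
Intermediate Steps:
Z(s) = s²
I = -6 (I = -6 + √((-1)² - 1) = -6 + √(1 - 1) = -6 + √0 = -6 + 0 = -6)
((-3 + 3)² + J(I))² = ((-3 + 3)² + 1/(3 - 6))² = (0² + 1/(-3))² = (0 - ⅓)² = (-⅓)² = ⅑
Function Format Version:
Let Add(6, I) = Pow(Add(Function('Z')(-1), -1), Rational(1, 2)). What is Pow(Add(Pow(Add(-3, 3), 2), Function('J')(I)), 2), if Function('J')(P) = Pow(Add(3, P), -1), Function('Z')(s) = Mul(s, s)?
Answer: Rational(1, 9) ≈ 0.11111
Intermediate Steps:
Function('Z')(s) = Pow(s, 2)
I = -6 (I = Add(-6, Pow(Add(Pow(-1, 2), -1), Rational(1, 2))) = Add(-6, Pow(Add(1, -1), Rational(1, 2))) = Add(-6, Pow(0, Rational(1, 2))) = Add(-6, 0) = -6)
Pow(Add(Pow(Add(-3, 3), 2), Function('J')(I)), 2) = Pow(Add(Pow(Add(-3, 3), 2), Pow(Add(3, -6), -1)), 2) = Pow(Add(Pow(0, 2), Pow(-3, -1)), 2) = Pow(Add(0, Rational(-1, 3)), 2) = Pow(Rational(-1, 3), 2) = Rational(1, 9)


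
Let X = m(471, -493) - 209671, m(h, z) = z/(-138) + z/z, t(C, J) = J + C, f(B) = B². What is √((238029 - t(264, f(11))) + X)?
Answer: √532804890/138 ≈ 167.26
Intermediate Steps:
t(C, J) = C + J
m(h, z) = 1 - z/138 (m(h, z) = z*(-1/138) + 1 = -z/138 + 1 = 1 - z/138)
X = -28933967/138 (X = (1 - 1/138*(-493)) - 209671 = (1 + 493/138) - 209671 = 631/138 - 209671 = -28933967/138 ≈ -2.0967e+5)
√((238029 - t(264, f(11))) + X) = √((238029 - (264 + 11²)) - 28933967/138) = √((238029 - (264 + 121)) - 28933967/138) = √((238029 - 1*385) - 28933967/138) = √((238029 - 385) - 28933967/138) = √(237644 - 28933967/138) = √(3860905/138) = √532804890/138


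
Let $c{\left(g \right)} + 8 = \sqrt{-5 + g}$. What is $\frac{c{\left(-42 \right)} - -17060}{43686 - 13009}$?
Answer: $\frac{17052}{30677} + \frac{i \sqrt{47}}{30677} \approx 0.55586 + 0.00022348 i$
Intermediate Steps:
$c{\left(g \right)} = -8 + \sqrt{-5 + g}$
$\frac{c{\left(-42 \right)} - -17060}{43686 - 13009} = \frac{\left(-8 + \sqrt{-5 - 42}\right) - -17060}{43686 - 13009} = \frac{\left(-8 + \sqrt{-47}\right) + \left(-7709 + 24769\right)}{30677} = \left(\left(-8 + i \sqrt{47}\right) + 17060\right) \frac{1}{30677} = \left(17052 + i \sqrt{47}\right) \frac{1}{30677} = \frac{17052}{30677} + \frac{i \sqrt{47}}{30677}$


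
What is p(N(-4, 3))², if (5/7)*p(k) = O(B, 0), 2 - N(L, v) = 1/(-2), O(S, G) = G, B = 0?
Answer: 0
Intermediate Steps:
N(L, v) = 5/2 (N(L, v) = 2 - 1/(-2) = 2 - 1*(-½) = 2 + ½ = 5/2)
p(k) = 0 (p(k) = (7/5)*0 = 0)
p(N(-4, 3))² = 0² = 0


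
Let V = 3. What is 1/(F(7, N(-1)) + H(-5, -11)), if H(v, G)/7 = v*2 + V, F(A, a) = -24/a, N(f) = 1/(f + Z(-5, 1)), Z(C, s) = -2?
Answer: 1/23 ≈ 0.043478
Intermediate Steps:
N(f) = 1/(-2 + f) (N(f) = 1/(f - 2) = 1/(-2 + f))
H(v, G) = 21 + 14*v (H(v, G) = 7*(v*2 + 3) = 7*(2*v + 3) = 7*(3 + 2*v) = 21 + 14*v)
1/(F(7, N(-1)) + H(-5, -11)) = 1/(-24/(1/(-2 - 1)) + (21 + 14*(-5))) = 1/(-24/(1/(-3)) + (21 - 70)) = 1/(-24/(-⅓) - 49) = 1/(-24*(-3) - 49) = 1/(72 - 49) = 1/23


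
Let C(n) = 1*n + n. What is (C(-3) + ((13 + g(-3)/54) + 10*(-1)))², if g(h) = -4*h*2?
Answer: 529/81 ≈ 6.5309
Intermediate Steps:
C(n) = 2*n (C(n) = n + n = 2*n)
g(h) = -8*h
(C(-3) + ((13 + g(-3)/54) + 10*(-1)))² = (2*(-3) + ((13 - 8*(-3)/54) + 10*(-1)))² = (-6 + ((13 + 24*(1/54)) - 10))² = (-6 + ((13 + 4/9) - 10))² = (-6 + (121/9 - 10))² = (-6 + 31/9)² = (-23/9)² = 529/81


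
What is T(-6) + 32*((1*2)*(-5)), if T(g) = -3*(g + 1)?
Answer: -305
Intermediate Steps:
T(g) = -3 - 3*g (T(g) = -3*(1 + g) = -3 - 3*g)
T(-6) + 32*((1*2)*(-5)) = (-3 - 3*(-6)) + 32*((1*2)*(-5)) = (-3 + 18) + 32*(2*(-5)) = 15 + 32*(-10) = 15 - 320 = -305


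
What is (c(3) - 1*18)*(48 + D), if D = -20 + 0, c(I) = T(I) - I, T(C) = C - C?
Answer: -588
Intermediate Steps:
T(C) = 0
c(I) = -I (c(I) = 0 - I = -I)
D = -20
(c(3) - 1*18)*(48 + D) = (-1*3 - 1*18)*(48 - 20) = (-3 - 18)*28 = -21*28 = -588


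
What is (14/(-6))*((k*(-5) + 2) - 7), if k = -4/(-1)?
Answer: 175/3 ≈ 58.333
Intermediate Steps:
k = 4 (k = -4*(-1) = 4)
(14/(-6))*((k*(-5) + 2) - 7) = (14/(-6))*((4*(-5) + 2) - 7) = (14*(-1/6))*((-20 + 2) - 7) = -7*(-18 - 7)/3 = -7/3*(-25) = 175/3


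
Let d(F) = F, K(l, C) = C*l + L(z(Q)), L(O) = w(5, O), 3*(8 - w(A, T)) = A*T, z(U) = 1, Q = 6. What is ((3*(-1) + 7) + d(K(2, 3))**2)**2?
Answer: 1974025/81 ≈ 24371.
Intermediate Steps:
w(A, T) = 8 - A*T/3
L(O) = 8 - 5*O/3 (L(O) = 8 - 1/3*5*O = 8 - 5*O/3)
K(l, C) = 19/3 + C*l (K(l, C) = C*l + (8 - 5/3*1) = C*l + (8 - 5/3) = C*l + 19/3 = 19/3 + C*l)
((3*(-1) + 7) + d(K(2, 3))**2)**2 = ((3*(-1) + 7) + (19/3 + 3*2)**2)**2 = ((-3 + 7) + (19/3 + 6)**2)**2 = (4 + (37/3)**2)**2 = (4 + 1369/9)**2 = (1405/9)**2 = 1974025/81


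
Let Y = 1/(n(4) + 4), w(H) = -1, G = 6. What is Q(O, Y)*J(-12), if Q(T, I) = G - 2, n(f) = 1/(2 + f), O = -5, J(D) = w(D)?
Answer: -4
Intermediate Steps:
J(D) = -1
Y = 6/25 (Y = 1/(1/(2 + 4) + 4) = 1/(1/6 + 4) = 1/(⅙ + 4) = 1/(25/6) = 6/25 ≈ 0.24000)
Q(T, I) = 4 (Q(T, I) = 6 - 2 = 4)
Q(O, Y)*J(-12) = 4*(-1) = -4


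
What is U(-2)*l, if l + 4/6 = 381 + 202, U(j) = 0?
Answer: 0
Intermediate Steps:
l = 1747/3 (l = -⅔ + (381 + 202) = -⅔ + 583 = 1747/3 ≈ 582.33)
U(-2)*l = 0*(1747/3) = 0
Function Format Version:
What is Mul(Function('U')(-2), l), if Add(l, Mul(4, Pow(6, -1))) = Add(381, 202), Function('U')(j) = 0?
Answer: 0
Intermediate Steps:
l = Rational(1747, 3) (l = Add(Rational(-2, 3), Add(381, 202)) = Add(Rational(-2, 3), 583) = Rational(1747, 3) ≈ 582.33)
Mul(Function('U')(-2), l) = Mul(0, Rational(1747, 3)) = 0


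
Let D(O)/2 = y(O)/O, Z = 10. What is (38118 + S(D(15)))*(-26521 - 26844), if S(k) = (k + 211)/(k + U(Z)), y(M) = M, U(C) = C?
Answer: -8140457195/4 ≈ -2.0351e+9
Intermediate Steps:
D(O) = 2 (D(O) = 2*(O/O) = 2*1 = 2)
S(k) = (211 + k)/(10 + k) (S(k) = (k + 211)/(k + 10) = (211 + k)/(10 + k))
(38118 + S(D(15)))*(-26521 - 26844) = (38118 + (211 + 2)/(10 + 2))*(-26521 - 26844) = (38118 + 213/12)*(-53365) = (38118 + (1/12)*213)*(-53365) = (38118 + 71/4)*(-53365) = (152543/4)*(-53365) = -8140457195/4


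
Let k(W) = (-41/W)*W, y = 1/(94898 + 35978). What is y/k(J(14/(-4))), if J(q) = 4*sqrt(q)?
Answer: -1/5365916 ≈ -1.8636e-7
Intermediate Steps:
y = 1/130876 ≈ 7.6408e-6
k(W) = -41
y/k(J(14/(-4))) = (1/130876)/(-41) = (1/130876)*(-1/41) = -1/5365916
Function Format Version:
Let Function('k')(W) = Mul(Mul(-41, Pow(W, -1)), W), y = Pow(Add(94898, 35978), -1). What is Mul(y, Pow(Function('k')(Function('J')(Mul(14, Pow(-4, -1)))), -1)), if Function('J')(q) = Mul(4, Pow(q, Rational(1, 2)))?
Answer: Rational(-1, 5365916) ≈ -1.8636e-7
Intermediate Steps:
y = Rational(1, 130876) (y = Pow(130876, -1) = Rational(1, 130876) ≈ 7.6408e-6)
Function('k')(W) = -41
Mul(y, Pow(Function('k')(Function('J')(Mul(14, Pow(-4, -1)))), -1)) = Mul(Rational(1, 130876), Pow(-41, -1)) = Mul(Rational(1, 130876), Rational(-1, 41)) = Rational(-1, 5365916)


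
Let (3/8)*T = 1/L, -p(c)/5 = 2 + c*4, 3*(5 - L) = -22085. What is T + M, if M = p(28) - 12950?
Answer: -74697998/5525 ≈ -13520.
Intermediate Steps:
L = 22100/3 (L = 5 - ⅓*(-22085) = 5 + 22085/3 = 22100/3 ≈ 7366.7)
p(c) = -10 - 20*c (p(c) = -5*(2 + c*4) = -5*(2 + 4*c) = -10 - 20*c)
M = -13520 (M = (-10 - 20*28) - 12950 = (-10 - 560) - 12950 = -570 - 12950 = -13520)
T = 2/5525 (T = 8/(3*(22100/3)) = (8/3)*(3/22100) = 2/5525 ≈ 0.00036199)
T + M = 2/5525 - 13520 = -74697998/5525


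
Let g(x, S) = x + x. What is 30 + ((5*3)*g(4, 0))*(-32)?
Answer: -3810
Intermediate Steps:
g(x, S) = 2*x
30 + ((5*3)*g(4, 0))*(-32) = 30 + ((5*3)*(2*4))*(-32) = 30 + (15*8)*(-32) = 30 + 120*(-32) = 30 - 3840 = -3810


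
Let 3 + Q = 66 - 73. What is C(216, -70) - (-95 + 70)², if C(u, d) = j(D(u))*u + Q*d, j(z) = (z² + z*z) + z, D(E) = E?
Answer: 20202123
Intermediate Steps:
Q = -10 (Q = -3 + (66 - 73) = -3 - 7 = -10)
j(z) = z + 2*z² (j(z) = (z² + z²) + z = 2*z² + z = z + 2*z²)
C(u, d) = -10*d + u²*(1 + 2*u) (C(u, d) = (u*(1 + 2*u))*u - 10*d = u²*(1 + 2*u) - 10*d = -10*d + u²*(1 + 2*u))
C(216, -70) - (-95 + 70)² = (-10*(-70) + 216²*(1 + 2*216)) - (-95 + 70)² = (700 + 46656*(1 + 432)) - 1*(-25)² = (700 + 46656*433) - 1*625 = (700 + 20202048) - 625 = 20202748 - 625 = 20202123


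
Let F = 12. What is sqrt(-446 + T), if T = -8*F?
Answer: I*sqrt(542) ≈ 23.281*I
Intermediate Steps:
T = -96 (T = -8*12 = -96)
sqrt(-446 + T) = sqrt(-446 - 96) = sqrt(-542) = I*sqrt(542)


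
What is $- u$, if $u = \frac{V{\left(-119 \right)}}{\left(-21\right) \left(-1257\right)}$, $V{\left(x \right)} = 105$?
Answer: $- \frac{5}{1257} \approx -0.0039777$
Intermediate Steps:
$u = \frac{5}{1257}$ ($u = \frac{105}{\left(-21\right) \left(-1257\right)} = \frac{105}{26397} = 105 \cdot \frac{1}{26397} = \frac{5}{1257} \approx 0.0039777$)
$- u = \left(-1\right) \frac{5}{1257} = - \frac{5}{1257}$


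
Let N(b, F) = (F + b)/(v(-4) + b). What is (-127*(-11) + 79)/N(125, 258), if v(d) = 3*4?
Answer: 202212/383 ≈ 527.97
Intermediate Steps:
v(d) = 12
N(b, F) = (F + b)/(12 + b)
(-127*(-11) + 79)/N(125, 258) = (-127*(-11) + 79)/(((258 + 125)/(12 + 125))) = (1397 + 79)/((383/137)) = 1476/(((1/137)*383)) = 1476/(383/137) = 1476*(137/383) = 202212/383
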